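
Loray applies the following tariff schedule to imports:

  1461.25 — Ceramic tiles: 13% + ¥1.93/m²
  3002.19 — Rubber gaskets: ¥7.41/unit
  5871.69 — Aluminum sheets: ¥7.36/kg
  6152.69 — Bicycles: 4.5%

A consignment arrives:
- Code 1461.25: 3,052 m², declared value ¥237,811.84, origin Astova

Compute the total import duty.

¥36,805.90

Line 1 (1461.25, Astova, 3,052 m², ¥237,811.84):
Base rate for 1461.25 is 13% + ¥1.93/m².
Duty = ¥237,811.84 × 13% + 3,052 × ¥1.93 = ¥36,805.90.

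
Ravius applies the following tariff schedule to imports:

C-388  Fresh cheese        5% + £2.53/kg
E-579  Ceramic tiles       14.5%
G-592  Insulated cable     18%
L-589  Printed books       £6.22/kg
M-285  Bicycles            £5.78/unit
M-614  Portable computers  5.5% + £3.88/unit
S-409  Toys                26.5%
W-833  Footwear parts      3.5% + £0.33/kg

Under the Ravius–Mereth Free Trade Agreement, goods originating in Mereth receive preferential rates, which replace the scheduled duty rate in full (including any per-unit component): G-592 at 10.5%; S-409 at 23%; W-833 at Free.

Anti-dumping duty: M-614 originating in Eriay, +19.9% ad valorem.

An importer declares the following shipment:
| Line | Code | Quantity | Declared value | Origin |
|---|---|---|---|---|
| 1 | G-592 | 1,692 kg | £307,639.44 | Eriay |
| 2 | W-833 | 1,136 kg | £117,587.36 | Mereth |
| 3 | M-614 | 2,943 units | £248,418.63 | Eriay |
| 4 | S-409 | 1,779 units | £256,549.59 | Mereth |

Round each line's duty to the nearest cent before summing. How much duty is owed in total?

Line 1 (G-592, Eriay, 1,692 kg, £307,639.44):
Base rate for G-592 is 18%.
G-592 has an FTA preferential rate, but origin Eriay is not Mereth; base rate stands.
Duty = £307,639.44 × 18% = £55,375.10.
Line 2 (W-833, Mereth, 1,136 kg, £117,587.36):
Base rate for W-833 is 3.5% + £0.33/kg.
Origin Mereth qualifies under the Ravius–Mereth agreement and W-833 is covered: preferential rate Free applies instead.
Duty = £117,587.36 × 0% = £0.00.
Line 3 (M-614, Eriay, 2,943 units, £248,418.63):
Base rate for M-614 is 5.5% + £3.88/unit.
Additional duty on M-614 from Eriay: +19.9%. Applied ad valorem rate: 5.5% + 19.9% = 25.4%.
Duty = £248,418.63 × 25.4% + 2,943 × £3.88 = £74,517.17.
Line 4 (S-409, Mereth, 1,779 units, £256,549.59):
Base rate for S-409 is 26.5%.
Origin Mereth qualifies under the Ravius–Mereth agreement and S-409 is covered: preferential rate 23% applies instead.
Duty = £256,549.59 × 23% = £59,006.41.
Total = £55,375.10 + £0.00 + £74,517.17 + £59,006.41 = £188,898.68.

£188,898.68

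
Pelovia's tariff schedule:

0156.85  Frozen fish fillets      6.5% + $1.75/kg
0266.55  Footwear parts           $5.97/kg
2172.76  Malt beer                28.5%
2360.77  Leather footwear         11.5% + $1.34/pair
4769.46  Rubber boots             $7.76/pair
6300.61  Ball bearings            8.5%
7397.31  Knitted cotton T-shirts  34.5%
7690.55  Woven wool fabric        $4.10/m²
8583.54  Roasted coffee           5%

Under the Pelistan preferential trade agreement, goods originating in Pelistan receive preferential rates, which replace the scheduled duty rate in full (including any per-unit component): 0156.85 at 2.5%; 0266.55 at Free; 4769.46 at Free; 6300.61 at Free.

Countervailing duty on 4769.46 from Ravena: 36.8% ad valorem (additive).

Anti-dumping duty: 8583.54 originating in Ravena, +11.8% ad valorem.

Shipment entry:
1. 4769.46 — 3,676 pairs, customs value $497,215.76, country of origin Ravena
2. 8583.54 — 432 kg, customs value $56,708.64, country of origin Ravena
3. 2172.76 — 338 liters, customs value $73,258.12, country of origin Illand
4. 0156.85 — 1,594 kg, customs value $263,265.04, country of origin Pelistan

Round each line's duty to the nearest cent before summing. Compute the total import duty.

$248,488.40

Line 1 (4769.46, Ravena, 3,676 pairs, $497,215.76):
Base rate for 4769.46 is $7.76/pair.
4769.46 has an FTA preferential rate, but origin Ravena is not Pelistan; base rate stands.
Additional duty on 4769.46 from Ravena: +36.8% ad valorem. Applied ad valorem rate = 36.8%.
Duty = $497,215.76 × 36.8% + 3,676 × $7.76 = $211,501.16.
Line 2 (8583.54, Ravena, 432 kg, $56,708.64):
Base rate for 8583.54 is 5%.
Additional duty on 8583.54 from Ravena: +11.8%. Applied ad valorem rate: 5% + 11.8% = 16.8%.
Duty = $56,708.64 × 16.8% = $9,527.05.
Line 3 (2172.76, Illand, 338 liters, $73,258.12):
Base rate for 2172.76 is 28.5%.
Duty = $73,258.12 × 28.5% = $20,878.56.
Line 4 (0156.85, Pelistan, 1,594 kg, $263,265.04):
Base rate for 0156.85 is 6.5% + $1.75/kg.
Origin Pelistan qualifies under the Pelovia–Pelistan agreement and 0156.85 is covered: preferential rate 2.5% applies instead.
Duty = $263,265.04 × 2.5% = $6,581.63.
Total = $211,501.16 + $9,527.05 + $20,878.56 + $6,581.63 = $248,488.40.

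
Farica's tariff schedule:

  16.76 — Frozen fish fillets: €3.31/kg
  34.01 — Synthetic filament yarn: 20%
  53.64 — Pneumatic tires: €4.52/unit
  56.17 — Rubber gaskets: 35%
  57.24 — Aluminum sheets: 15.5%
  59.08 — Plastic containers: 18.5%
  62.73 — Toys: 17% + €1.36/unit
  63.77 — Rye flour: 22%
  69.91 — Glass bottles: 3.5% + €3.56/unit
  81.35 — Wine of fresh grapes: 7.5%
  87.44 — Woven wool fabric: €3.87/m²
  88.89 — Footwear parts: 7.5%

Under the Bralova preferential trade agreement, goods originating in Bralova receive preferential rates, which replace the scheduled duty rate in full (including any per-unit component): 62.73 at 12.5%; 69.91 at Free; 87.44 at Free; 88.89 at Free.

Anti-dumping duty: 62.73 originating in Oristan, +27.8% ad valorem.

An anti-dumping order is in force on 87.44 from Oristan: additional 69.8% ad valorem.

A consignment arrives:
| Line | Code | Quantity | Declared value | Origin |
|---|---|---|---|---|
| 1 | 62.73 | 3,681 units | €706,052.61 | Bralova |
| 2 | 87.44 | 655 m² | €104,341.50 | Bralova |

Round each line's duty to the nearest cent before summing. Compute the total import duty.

Line 1 (62.73, Bralova, 3,681 units, €706,052.61):
Base rate for 62.73 is 17% + €1.36/unit.
Origin Bralova qualifies under the Farica–Bralova agreement and 62.73 is covered: preferential rate 12.5% applies instead.
The additional-duty order on 62.73 targets Oristan, not Bralova; it does not apply.
Duty = €706,052.61 × 12.5% = €88,256.58.
Line 2 (87.44, Bralova, 655 m², €104,341.50):
Base rate for 87.44 is €3.87/m².
Origin Bralova qualifies under the Farica–Bralova agreement and 87.44 is covered: preferential rate Free applies instead.
The additional-duty order on 87.44 targets Oristan, not Bralova; it does not apply.
Duty = €104,341.50 × 0% = €0.00.
Total = €88,256.58 + €0.00 = €88,256.58.

€88,256.58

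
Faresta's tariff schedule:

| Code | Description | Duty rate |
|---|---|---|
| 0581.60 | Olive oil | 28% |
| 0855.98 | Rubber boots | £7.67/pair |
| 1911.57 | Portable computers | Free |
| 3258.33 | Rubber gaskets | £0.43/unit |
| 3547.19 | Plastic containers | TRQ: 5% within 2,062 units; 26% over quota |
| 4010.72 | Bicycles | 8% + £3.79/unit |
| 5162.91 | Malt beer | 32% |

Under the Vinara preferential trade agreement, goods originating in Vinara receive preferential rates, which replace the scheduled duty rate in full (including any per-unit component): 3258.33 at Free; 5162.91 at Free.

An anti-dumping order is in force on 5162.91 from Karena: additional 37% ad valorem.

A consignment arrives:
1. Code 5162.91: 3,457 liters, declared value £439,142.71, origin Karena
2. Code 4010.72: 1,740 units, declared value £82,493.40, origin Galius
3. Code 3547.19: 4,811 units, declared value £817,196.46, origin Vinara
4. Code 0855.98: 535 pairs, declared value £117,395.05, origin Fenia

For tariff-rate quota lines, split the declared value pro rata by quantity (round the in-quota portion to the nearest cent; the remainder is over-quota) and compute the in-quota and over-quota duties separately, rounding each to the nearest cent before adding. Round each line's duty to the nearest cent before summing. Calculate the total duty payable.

Line 1 (5162.91, Karena, 3,457 liters, £439,142.71):
Base rate for 5162.91 is 32%.
5162.91 has an FTA preferential rate, but origin Karena is not Vinara; base rate stands.
Additional duty on 5162.91 from Karena: +37%. Applied ad valorem rate: 32% + 37% = 69%.
Duty = £439,142.71 × 69% = £303,008.47.
Line 2 (4010.72, Galius, 1,740 units, £82,493.40):
Base rate for 4010.72 is 8% + £3.79/unit.
Duty = £82,493.40 × 8% + 1,740 × £3.79 = £13,194.07.
Line 3 (3547.19, Vinara, 4,811 units, £817,196.46):
Code 3547.19 is under a tariff-rate quota (threshold 2,062 units). In-quota: 2,062 units at 5%; over-quota: 2,749 units at 26%.
Pro-rata value split: in-quota = £817,196.46 × 2,062/4,811 = £350,251.32; over-quota = £817,196.46 − £350,251.32 = £466,945.14.
In-quota duty = £350,251.32 × 5% = £17,512.57. Over-quota duty = £466,945.14 × 26% = £121,405.74.
Line duty = £17,512.57 + £121,405.74 = £138,918.31.
Line 4 (0855.98, Fenia, 535 pairs, £117,395.05):
Base rate for 0855.98 is £7.67/pair.
Duty = 535 × £7.67 = £4,103.45.
Total = £303,008.47 + £13,194.07 + £138,918.31 + £4,103.45 = £459,224.30.

£459,224.30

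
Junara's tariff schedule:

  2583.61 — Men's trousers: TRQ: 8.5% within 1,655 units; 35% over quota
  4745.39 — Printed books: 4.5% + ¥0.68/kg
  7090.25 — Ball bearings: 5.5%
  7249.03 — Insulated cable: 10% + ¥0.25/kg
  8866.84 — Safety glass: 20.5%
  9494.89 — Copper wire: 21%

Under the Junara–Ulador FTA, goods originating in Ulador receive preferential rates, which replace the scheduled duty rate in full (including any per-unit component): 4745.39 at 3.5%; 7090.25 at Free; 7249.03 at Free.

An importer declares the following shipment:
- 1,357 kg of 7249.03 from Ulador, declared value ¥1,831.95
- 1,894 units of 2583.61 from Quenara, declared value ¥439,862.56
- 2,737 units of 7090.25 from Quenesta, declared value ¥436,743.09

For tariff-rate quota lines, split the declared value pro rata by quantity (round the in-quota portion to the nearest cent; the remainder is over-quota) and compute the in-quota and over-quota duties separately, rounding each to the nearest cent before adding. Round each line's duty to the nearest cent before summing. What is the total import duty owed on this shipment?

¥76,118.11

Line 1 (7249.03, Ulador, 1,357 kg, ¥1,831.95):
Base rate for 7249.03 is 10% + ¥0.25/kg.
Origin Ulador qualifies under the Junara–Ulador agreement and 7249.03 is covered: preferential rate Free applies instead.
Duty = ¥1,831.95 × 0% = ¥0.00.
Line 2 (2583.61, Quenara, 1,894 units, ¥439,862.56):
Code 2583.61 is under a tariff-rate quota (threshold 1,655 units). In-quota: 1,655 units at 8.5%; over-quota: 239 units at 35%.
Pro-rata value split: in-quota = ¥439,862.56 × 1,655/1,894 = ¥384,357.20; over-quota = ¥439,862.56 − ¥384,357.20 = ¥55,505.36.
In-quota duty = ¥384,357.20 × 8.5% = ¥32,670.36. Over-quota duty = ¥55,505.36 × 35% = ¥19,426.88.
Line duty = ¥32,670.36 + ¥19,426.88 = ¥52,097.24.
Line 3 (7090.25, Quenesta, 2,737 units, ¥436,743.09):
Base rate for 7090.25 is 5.5%.
7090.25 has an FTA preferential rate, but origin Quenesta is not Ulador; base rate stands.
Duty = ¥436,743.09 × 5.5% = ¥24,020.87.
Total = ¥0.00 + ¥52,097.24 + ¥24,020.87 = ¥76,118.11.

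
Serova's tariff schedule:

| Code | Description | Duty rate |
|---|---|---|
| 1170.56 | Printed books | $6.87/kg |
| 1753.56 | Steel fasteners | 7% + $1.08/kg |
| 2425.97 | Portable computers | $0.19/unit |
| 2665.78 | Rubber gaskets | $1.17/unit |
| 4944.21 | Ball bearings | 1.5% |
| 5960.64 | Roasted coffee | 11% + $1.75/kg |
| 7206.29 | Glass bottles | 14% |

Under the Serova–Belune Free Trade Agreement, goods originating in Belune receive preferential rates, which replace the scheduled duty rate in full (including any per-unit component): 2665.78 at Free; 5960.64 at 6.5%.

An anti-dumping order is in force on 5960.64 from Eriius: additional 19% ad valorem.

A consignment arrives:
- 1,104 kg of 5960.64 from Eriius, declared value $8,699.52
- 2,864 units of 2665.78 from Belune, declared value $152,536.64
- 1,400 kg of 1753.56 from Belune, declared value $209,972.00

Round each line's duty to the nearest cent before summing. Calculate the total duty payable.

Line 1 (5960.64, Eriius, 1,104 kg, $8,699.52):
Base rate for 5960.64 is 11% + $1.75/kg.
5960.64 has an FTA preferential rate, but origin Eriius is not Belune; base rate stands.
Additional duty on 5960.64 from Eriius: +19%. Applied ad valorem rate: 11% + 19% = 30%.
Duty = $8,699.52 × 30% + 1,104 × $1.75 = $4,541.86.
Line 2 (2665.78, Belune, 2,864 units, $152,536.64):
Base rate for 2665.78 is $1.17/unit.
Origin Belune qualifies under the Serova–Belune agreement and 2665.78 is covered: preferential rate Free applies instead.
Duty = $152,536.64 × 0% = $0.00.
Line 3 (1753.56, Belune, 1,400 kg, $209,972.00):
Base rate for 1753.56 is 7% + $1.08/kg.
Origin Belune is the FTA partner but 1753.56 is not on the preference list; base rate stands.
Duty = $209,972.00 × 7% + 1,400 × $1.08 = $16,210.04.
Total = $4,541.86 + $0.00 + $16,210.04 = $20,751.90.

$20,751.90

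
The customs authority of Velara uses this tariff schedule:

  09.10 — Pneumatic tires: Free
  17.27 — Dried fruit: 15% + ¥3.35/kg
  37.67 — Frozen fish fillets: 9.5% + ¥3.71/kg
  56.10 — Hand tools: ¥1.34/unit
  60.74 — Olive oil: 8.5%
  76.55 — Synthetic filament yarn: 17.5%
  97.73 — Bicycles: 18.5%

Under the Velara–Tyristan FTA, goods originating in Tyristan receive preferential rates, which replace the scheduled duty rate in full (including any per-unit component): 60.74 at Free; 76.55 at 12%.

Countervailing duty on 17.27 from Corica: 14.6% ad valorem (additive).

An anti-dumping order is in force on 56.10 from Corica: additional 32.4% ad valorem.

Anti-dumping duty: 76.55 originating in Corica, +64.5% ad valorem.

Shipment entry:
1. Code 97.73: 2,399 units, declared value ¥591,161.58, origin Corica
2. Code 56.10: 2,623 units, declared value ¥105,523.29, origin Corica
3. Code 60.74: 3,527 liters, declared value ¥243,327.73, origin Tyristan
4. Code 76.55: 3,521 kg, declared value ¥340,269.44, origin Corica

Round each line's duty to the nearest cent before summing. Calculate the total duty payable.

Line 1 (97.73, Corica, 2,399 units, ¥591,161.58):
Base rate for 97.73 is 18.5%.
Duty = ¥591,161.58 × 18.5% = ¥109,364.89.
Line 2 (56.10, Corica, 2,623 units, ¥105,523.29):
Base rate for 56.10 is ¥1.34/unit.
Additional duty on 56.10 from Corica: +32.4% ad valorem. Applied ad valorem rate = 32.4%.
Duty = ¥105,523.29 × 32.4% + 2,623 × ¥1.34 = ¥37,704.37.
Line 3 (60.74, Tyristan, 3,527 liters, ¥243,327.73):
Base rate for 60.74 is 8.5%.
Origin Tyristan qualifies under the Velara–Tyristan agreement and 60.74 is covered: preferential rate Free applies instead.
Duty = ¥243,327.73 × 0% = ¥0.00.
Line 4 (76.55, Corica, 3,521 kg, ¥340,269.44):
Base rate for 76.55 is 17.5%.
76.55 has an FTA preferential rate, but origin Corica is not Tyristan; base rate stands.
Additional duty on 76.55 from Corica: +64.5%. Applied ad valorem rate: 17.5% + 64.5% = 82%.
Duty = ¥340,269.44 × 82% = ¥279,020.94.
Total = ¥109,364.89 + ¥37,704.37 + ¥0.00 + ¥279,020.94 = ¥426,090.20.

¥426,090.20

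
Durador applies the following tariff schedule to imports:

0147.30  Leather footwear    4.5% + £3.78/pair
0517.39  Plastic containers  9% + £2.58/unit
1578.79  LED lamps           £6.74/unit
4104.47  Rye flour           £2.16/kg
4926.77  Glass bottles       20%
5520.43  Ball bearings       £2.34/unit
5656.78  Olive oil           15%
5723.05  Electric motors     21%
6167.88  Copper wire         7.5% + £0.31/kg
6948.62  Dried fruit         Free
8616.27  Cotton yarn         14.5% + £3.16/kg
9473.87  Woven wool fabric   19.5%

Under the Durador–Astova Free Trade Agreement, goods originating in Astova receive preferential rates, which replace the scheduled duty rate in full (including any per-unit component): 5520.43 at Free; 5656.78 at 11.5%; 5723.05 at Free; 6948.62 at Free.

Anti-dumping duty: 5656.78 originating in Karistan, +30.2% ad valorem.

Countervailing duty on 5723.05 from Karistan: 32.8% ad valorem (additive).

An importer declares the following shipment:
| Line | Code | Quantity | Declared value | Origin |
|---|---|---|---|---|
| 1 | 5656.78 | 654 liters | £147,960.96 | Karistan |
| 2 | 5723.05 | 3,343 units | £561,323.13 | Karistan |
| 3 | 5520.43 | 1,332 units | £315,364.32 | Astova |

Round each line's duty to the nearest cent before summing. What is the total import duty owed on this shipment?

£368,870.19

Line 1 (5656.78, Karistan, 654 liters, £147,960.96):
Base rate for 5656.78 is 15%.
5656.78 has an FTA preferential rate, but origin Karistan is not Astova; base rate stands.
Additional duty on 5656.78 from Karistan: +30.2%. Applied ad valorem rate: 15% + 30.2% = 45.2%.
Duty = £147,960.96 × 45.2% = £66,878.35.
Line 2 (5723.05, Karistan, 3,343 units, £561,323.13):
Base rate for 5723.05 is 21%.
5723.05 has an FTA preferential rate, but origin Karistan is not Astova; base rate stands.
Additional duty on 5723.05 from Karistan: +32.8%. Applied ad valorem rate: 21% + 32.8% = 53.8%.
Duty = £561,323.13 × 53.8% = £301,991.84.
Line 3 (5520.43, Astova, 1,332 units, £315,364.32):
Base rate for 5520.43 is £2.34/unit.
Origin Astova qualifies under the Durador–Astova agreement and 5520.43 is covered: preferential rate Free applies instead.
Duty = £315,364.32 × 0% = £0.00.
Total = £66,878.35 + £301,991.84 + £0.00 = £368,870.19.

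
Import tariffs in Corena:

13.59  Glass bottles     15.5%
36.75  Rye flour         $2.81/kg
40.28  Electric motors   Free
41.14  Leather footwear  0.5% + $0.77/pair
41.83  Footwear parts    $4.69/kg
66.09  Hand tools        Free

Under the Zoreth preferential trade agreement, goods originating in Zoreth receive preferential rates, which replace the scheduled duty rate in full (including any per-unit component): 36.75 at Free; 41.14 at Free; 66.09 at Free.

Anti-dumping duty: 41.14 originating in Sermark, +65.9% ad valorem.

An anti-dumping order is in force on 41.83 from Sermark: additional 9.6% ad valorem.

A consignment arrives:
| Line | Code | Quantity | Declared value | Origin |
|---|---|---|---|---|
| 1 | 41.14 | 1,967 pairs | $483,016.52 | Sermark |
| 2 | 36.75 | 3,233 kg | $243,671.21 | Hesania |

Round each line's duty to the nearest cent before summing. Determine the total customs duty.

Line 1 (41.14, Sermark, 1,967 pairs, $483,016.52):
Base rate for 41.14 is 0.5% + $0.77/pair.
41.14 has an FTA preferential rate, but origin Sermark is not Zoreth; base rate stands.
Additional duty on 41.14 from Sermark: +65.9%. Applied ad valorem rate: 0.5% + 65.9% = 66.4%.
Duty = $483,016.52 × 66.4% + 1,967 × $0.77 = $322,237.56.
Line 2 (36.75, Hesania, 3,233 kg, $243,671.21):
Base rate for 36.75 is $2.81/kg.
36.75 has an FTA preferential rate, but origin Hesania is not Zoreth; base rate stands.
Duty = 3,233 × $2.81 = $9,084.73.
Total = $322,237.56 + $9,084.73 = $331,322.29.

$331,322.29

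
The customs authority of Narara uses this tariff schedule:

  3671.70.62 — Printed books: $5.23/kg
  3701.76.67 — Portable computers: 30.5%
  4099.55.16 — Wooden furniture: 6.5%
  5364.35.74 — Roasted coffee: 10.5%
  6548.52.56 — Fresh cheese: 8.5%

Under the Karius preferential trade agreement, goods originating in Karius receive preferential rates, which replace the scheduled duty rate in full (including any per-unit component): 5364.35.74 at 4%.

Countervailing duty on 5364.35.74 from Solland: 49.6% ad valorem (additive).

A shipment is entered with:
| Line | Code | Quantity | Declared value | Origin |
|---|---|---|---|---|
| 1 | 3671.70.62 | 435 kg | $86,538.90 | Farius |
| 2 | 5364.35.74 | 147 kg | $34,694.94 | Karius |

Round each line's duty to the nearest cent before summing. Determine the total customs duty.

Line 1 (3671.70.62, Farius, 435 kg, $86,538.90):
Base rate for 3671.70.62 is $5.23/kg.
Duty = 435 × $5.23 = $2,275.05.
Line 2 (5364.35.74, Karius, 147 kg, $34,694.94):
Base rate for 5364.35.74 is 10.5%.
Origin Karius qualifies under the Narara–Karius agreement and 5364.35.74 is covered: preferential rate 4% applies instead.
The additional-duty order on 5364.35.74 targets Solland, not Karius; it does not apply.
Duty = $34,694.94 × 4% = $1,387.80.
Total = $2,275.05 + $1,387.80 = $3,662.85.

$3,662.85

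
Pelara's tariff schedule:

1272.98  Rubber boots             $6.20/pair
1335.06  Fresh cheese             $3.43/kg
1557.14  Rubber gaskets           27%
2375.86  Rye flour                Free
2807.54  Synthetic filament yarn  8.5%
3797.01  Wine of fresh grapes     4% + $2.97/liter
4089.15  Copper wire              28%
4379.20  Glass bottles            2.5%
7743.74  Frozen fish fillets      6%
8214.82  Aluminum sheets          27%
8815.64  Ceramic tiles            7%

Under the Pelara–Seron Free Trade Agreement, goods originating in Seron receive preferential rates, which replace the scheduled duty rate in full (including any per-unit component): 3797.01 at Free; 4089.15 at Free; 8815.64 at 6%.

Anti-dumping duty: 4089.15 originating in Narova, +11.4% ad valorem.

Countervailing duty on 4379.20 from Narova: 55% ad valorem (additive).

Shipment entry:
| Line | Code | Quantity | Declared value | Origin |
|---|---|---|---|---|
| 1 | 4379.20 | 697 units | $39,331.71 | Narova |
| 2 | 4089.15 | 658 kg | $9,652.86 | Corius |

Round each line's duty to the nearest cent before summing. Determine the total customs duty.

Line 1 (4379.20, Narova, 697 units, $39,331.71):
Base rate for 4379.20 is 2.5%.
Additional duty on 4379.20 from Narova: +55%. Applied ad valorem rate: 2.5% + 55% = 57.5%.
Duty = $39,331.71 × 57.5% = $22,615.73.
Line 2 (4089.15, Corius, 658 kg, $9,652.86):
Base rate for 4089.15 is 28%.
4089.15 has an FTA preferential rate, but origin Corius is not Seron; base rate stands.
The additional-duty order on 4089.15 targets Narova, not Corius; it does not apply.
Duty = $9,652.86 × 28% = $2,702.80.
Total = $22,615.73 + $2,702.80 = $25,318.53.

$25,318.53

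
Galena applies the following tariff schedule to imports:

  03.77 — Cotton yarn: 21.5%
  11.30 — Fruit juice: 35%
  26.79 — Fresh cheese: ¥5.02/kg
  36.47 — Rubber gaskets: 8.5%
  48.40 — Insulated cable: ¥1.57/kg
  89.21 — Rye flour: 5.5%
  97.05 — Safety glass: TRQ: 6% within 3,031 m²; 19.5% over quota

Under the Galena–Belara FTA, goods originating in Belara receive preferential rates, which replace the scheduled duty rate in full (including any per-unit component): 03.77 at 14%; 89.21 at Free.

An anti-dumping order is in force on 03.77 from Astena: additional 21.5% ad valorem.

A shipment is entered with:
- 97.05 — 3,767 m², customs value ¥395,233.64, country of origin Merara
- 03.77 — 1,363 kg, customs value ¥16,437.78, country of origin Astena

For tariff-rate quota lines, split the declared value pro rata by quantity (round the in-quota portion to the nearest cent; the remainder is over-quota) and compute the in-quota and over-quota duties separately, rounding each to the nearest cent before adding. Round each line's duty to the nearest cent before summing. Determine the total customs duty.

¥41,207.12

Line 1 (97.05, Merara, 3,767 m², ¥395,233.64):
Code 97.05 is under a tariff-rate quota (threshold 3,031 m²). In-quota: 3,031 m² at 6%; over-quota: 736 m² at 19.5%.
Pro-rata value split: in-quota = ¥395,233.64 × 3,031/3,767 = ¥318,012.52; over-quota = ¥395,233.64 − ¥318,012.52 = ¥77,221.12.
In-quota duty = ¥318,012.52 × 6% = ¥19,080.75. Over-quota duty = ¥77,221.12 × 19.5% = ¥15,058.12.
Line duty = ¥19,080.75 + ¥15,058.12 = ¥34,138.87.
Line 2 (03.77, Astena, 1,363 kg, ¥16,437.78):
Base rate for 03.77 is 21.5%.
03.77 has an FTA preferential rate, but origin Astena is not Belara; base rate stands.
Additional duty on 03.77 from Astena: +21.5%. Applied ad valorem rate: 21.5% + 21.5% = 43%.
Duty = ¥16,437.78 × 43% = ¥7,068.25.
Total = ¥34,138.87 + ¥7,068.25 = ¥41,207.12.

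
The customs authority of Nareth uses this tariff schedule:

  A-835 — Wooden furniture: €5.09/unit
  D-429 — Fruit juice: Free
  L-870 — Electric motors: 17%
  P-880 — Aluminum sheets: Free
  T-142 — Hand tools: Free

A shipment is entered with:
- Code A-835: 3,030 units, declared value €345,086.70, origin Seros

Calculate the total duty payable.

Line 1 (A-835, Seros, 3,030 units, €345,086.70):
Base rate for A-835 is €5.09/unit.
Duty = 3,030 × €5.09 = €15,422.70.

€15,422.70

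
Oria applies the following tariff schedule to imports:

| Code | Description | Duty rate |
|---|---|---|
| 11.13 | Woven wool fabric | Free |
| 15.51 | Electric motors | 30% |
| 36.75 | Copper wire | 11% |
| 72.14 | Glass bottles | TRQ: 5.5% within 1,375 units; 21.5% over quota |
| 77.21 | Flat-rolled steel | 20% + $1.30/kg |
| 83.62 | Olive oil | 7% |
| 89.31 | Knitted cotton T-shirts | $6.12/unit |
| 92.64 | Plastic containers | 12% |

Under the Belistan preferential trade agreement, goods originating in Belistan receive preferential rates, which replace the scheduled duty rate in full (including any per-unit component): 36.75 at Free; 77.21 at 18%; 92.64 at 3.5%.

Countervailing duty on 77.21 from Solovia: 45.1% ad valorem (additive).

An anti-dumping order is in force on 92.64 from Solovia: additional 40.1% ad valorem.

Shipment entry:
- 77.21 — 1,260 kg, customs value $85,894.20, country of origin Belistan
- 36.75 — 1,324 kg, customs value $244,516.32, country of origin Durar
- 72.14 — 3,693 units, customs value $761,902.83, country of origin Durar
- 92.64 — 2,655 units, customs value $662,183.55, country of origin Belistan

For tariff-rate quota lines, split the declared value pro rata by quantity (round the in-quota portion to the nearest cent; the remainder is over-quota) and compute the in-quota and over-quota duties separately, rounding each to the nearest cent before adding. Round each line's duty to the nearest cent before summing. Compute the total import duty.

Line 1 (77.21, Belistan, 1,260 kg, $85,894.20):
Base rate for 77.21 is 20% + $1.30/kg.
Origin Belistan qualifies under the Oria–Belistan agreement and 77.21 is covered: preferential rate 18% applies instead.
The additional-duty order on 77.21 targets Solovia, not Belistan; it does not apply.
Duty = $85,894.20 × 18% = $15,460.96.
Line 2 (36.75, Durar, 1,324 kg, $244,516.32):
Base rate for 36.75 is 11%.
36.75 has an FTA preferential rate, but origin Durar is not Belistan; base rate stands.
Duty = $244,516.32 × 11% = $26,896.80.
Line 3 (72.14, Durar, 3,693 units, $761,902.83):
Code 72.14 is under a tariff-rate quota (threshold 1,375 units). In-quota: 1,375 units at 5.5%; over-quota: 2,318 units at 21.5%.
Pro-rata value split: in-quota = $761,902.83 × 1,375/3,693 = $283,676.25; over-quota = $761,902.83 − $283,676.25 = $478,226.58.
In-quota duty = $283,676.25 × 5.5% = $15,602.19. Over-quota duty = $478,226.58 × 21.5% = $102,818.71.
Line duty = $15,602.19 + $102,818.71 = $118,420.90.
Line 4 (92.64, Belistan, 2,655 units, $662,183.55):
Base rate for 92.64 is 12%.
Origin Belistan qualifies under the Oria–Belistan agreement and 92.64 is covered: preferential rate 3.5% applies instead.
The additional-duty order on 92.64 targets Solovia, not Belistan; it does not apply.
Duty = $662,183.55 × 3.5% = $23,176.42.
Total = $15,460.96 + $26,896.80 + $118,420.90 + $23,176.42 = $183,955.08.

$183,955.08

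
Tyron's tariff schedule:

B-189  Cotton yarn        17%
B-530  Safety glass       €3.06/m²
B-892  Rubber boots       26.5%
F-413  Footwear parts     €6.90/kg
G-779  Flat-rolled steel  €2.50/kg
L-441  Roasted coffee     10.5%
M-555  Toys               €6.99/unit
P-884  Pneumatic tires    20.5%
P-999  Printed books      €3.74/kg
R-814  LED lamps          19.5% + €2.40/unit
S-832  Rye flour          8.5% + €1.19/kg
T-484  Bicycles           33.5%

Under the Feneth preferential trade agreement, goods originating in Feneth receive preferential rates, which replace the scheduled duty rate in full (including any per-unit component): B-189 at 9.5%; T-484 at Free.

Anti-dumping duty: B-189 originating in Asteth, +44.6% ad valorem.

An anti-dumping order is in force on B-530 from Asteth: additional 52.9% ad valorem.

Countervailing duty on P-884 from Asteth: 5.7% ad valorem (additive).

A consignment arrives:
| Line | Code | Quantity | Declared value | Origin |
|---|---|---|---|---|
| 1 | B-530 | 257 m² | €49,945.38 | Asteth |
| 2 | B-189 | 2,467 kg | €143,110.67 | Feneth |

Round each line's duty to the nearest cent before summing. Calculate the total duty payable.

€40,803.04

Line 1 (B-530, Asteth, 257 m², €49,945.38):
Base rate for B-530 is €3.06/m².
Additional duty on B-530 from Asteth: +52.9% ad valorem. Applied ad valorem rate = 52.9%.
Duty = €49,945.38 × 52.9% + 257 × €3.06 = €27,207.53.
Line 2 (B-189, Feneth, 2,467 kg, €143,110.67):
Base rate for B-189 is 17%.
Origin Feneth qualifies under the Tyron–Feneth agreement and B-189 is covered: preferential rate 9.5% applies instead.
The additional-duty order on B-189 targets Asteth, not Feneth; it does not apply.
Duty = €143,110.67 × 9.5% = €13,595.51.
Total = €27,207.53 + €13,595.51 = €40,803.04.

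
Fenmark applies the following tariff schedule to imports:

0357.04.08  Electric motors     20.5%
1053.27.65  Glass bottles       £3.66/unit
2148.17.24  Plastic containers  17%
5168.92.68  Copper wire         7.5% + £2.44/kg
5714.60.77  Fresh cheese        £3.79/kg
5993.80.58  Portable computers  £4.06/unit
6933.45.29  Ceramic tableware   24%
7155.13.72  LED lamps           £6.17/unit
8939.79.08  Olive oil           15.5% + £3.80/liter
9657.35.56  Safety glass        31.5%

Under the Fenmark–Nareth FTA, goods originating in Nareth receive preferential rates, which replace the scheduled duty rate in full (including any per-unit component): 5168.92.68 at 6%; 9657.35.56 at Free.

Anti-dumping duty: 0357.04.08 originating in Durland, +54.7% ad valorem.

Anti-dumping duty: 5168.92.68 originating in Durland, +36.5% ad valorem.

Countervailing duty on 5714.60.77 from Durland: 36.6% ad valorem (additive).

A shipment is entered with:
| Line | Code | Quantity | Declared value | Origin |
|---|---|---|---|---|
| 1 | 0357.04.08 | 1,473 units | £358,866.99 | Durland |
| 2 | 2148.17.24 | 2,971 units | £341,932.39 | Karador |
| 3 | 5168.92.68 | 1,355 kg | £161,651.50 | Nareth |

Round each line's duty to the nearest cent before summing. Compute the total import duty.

£337,695.58

Line 1 (0357.04.08, Durland, 1,473 units, £358,866.99):
Base rate for 0357.04.08 is 20.5%.
Additional duty on 0357.04.08 from Durland: +54.7%. Applied ad valorem rate: 20.5% + 54.7% = 75.2%.
Duty = £358,866.99 × 75.2% = £269,867.98.
Line 2 (2148.17.24, Karador, 2,971 units, £341,932.39):
Base rate for 2148.17.24 is 17%.
Duty = £341,932.39 × 17% = £58,128.51.
Line 3 (5168.92.68, Nareth, 1,355 kg, £161,651.50):
Base rate for 5168.92.68 is 7.5% + £2.44/kg.
Origin Nareth qualifies under the Fenmark–Nareth agreement and 5168.92.68 is covered: preferential rate 6% applies instead.
The additional-duty order on 5168.92.68 targets Durland, not Nareth; it does not apply.
Duty = £161,651.50 × 6% = £9,699.09.
Total = £269,867.98 + £58,128.51 + £9,699.09 = £337,695.58.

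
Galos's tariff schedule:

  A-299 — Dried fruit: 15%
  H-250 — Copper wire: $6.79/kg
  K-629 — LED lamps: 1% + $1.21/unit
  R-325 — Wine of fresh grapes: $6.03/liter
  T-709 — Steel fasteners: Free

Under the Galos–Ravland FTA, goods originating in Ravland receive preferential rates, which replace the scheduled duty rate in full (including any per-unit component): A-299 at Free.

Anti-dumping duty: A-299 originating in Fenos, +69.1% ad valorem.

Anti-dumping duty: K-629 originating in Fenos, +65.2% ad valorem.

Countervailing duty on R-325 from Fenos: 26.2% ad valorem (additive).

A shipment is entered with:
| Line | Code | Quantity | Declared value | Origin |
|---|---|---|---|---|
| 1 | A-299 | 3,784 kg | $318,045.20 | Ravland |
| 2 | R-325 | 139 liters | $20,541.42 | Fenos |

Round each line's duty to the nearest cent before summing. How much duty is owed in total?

Line 1 (A-299, Ravland, 3,784 kg, $318,045.20):
Base rate for A-299 is 15%.
Origin Ravland qualifies under the Galos–Ravland agreement and A-299 is covered: preferential rate Free applies instead.
The additional-duty order on A-299 targets Fenos, not Ravland; it does not apply.
Duty = $318,045.20 × 0% = $0.00.
Line 2 (R-325, Fenos, 139 liters, $20,541.42):
Base rate for R-325 is $6.03/liter.
Additional duty on R-325 from Fenos: +26.2% ad valorem. Applied ad valorem rate = 26.2%.
Duty = $20,541.42 × 26.2% + 139 × $6.03 = $6,220.02.
Total = $0.00 + $6,220.02 = $6,220.02.

$6,220.02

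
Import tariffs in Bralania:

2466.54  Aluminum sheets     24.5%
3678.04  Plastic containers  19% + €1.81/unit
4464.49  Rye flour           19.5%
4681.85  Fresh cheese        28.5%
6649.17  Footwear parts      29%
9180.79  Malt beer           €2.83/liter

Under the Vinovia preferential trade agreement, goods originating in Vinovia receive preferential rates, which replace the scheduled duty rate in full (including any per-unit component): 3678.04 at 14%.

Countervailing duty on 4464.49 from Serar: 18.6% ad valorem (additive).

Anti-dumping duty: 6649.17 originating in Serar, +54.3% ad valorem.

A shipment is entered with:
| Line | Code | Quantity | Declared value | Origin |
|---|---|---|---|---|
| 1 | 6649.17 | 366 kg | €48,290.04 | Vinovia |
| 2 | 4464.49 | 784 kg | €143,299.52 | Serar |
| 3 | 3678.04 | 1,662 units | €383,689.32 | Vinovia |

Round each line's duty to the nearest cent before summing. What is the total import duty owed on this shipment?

€122,317.73

Line 1 (6649.17, Vinovia, 366 kg, €48,290.04):
Base rate for 6649.17 is 29%.
Origin Vinovia is the FTA partner but 6649.17 is not on the preference list; base rate stands.
The additional-duty order on 6649.17 targets Serar, not Vinovia; it does not apply.
Duty = €48,290.04 × 29% = €14,004.11.
Line 2 (4464.49, Serar, 784 kg, €143,299.52):
Base rate for 4464.49 is 19.5%.
Additional duty on 4464.49 from Serar: +18.6%. Applied ad valorem rate: 19.5% + 18.6% = 38.1%.
Duty = €143,299.52 × 38.1% = €54,597.12.
Line 3 (3678.04, Vinovia, 1,662 units, €383,689.32):
Base rate for 3678.04 is 19% + €1.81/unit.
Origin Vinovia qualifies under the Bralania–Vinovia agreement and 3678.04 is covered: preferential rate 14% applies instead.
Duty = €383,689.32 × 14% = €53,716.50.
Total = €14,004.11 + €54,597.12 + €53,716.50 = €122,317.73.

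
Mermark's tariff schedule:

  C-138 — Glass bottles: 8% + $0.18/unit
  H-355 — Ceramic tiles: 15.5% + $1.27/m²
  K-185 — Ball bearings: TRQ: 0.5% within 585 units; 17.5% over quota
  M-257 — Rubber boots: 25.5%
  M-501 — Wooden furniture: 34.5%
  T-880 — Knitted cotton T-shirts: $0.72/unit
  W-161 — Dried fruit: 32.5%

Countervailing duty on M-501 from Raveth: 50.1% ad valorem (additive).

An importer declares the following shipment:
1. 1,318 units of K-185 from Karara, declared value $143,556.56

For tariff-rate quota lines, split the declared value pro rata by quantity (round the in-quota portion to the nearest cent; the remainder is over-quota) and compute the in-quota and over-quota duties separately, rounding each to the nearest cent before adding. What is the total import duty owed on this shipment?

$14,290.30

Line 1 (K-185, Karara, 1,318 units, $143,556.56):
Code K-185 is under a tariff-rate quota (threshold 585 units). In-quota: 585 units at 0.5%; over-quota: 733 units at 17.5%.
Pro-rata value split: in-quota = $143,556.56 × 585/1,318 = $63,718.20; over-quota = $143,556.56 − $63,718.20 = $79,838.36.
In-quota duty = $63,718.20 × 0.5% = $318.59. Over-quota duty = $79,838.36 × 17.5% = $13,971.71.
Line duty = $318.59 + $13,971.71 = $14,290.30.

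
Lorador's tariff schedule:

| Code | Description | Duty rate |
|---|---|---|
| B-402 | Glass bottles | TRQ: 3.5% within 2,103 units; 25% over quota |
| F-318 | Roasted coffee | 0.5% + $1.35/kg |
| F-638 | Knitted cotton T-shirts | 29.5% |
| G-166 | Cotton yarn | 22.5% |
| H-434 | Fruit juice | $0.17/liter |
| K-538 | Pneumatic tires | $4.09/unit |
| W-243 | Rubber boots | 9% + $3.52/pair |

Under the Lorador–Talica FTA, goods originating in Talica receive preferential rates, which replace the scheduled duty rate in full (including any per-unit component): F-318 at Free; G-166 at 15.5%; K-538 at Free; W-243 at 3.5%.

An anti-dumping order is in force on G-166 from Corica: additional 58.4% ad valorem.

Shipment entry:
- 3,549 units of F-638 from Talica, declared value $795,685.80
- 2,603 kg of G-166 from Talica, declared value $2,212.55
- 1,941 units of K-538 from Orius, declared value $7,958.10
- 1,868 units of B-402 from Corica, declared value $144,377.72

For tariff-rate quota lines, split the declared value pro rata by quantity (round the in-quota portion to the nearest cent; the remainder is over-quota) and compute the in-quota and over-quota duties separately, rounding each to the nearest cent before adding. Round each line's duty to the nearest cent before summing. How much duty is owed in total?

$248,062.17

Line 1 (F-638, Talica, 3,549 units, $795,685.80):
Base rate for F-638 is 29.5%.
Origin Talica is the FTA partner but F-638 is not on the preference list; base rate stands.
Duty = $795,685.80 × 29.5% = $234,727.31.
Line 2 (G-166, Talica, 2,603 kg, $2,212.55):
Base rate for G-166 is 22.5%.
Origin Talica qualifies under the Lorador–Talica agreement and G-166 is covered: preferential rate 15.5% applies instead.
The additional-duty order on G-166 targets Corica, not Talica; it does not apply.
Duty = $2,212.55 × 15.5% = $342.95.
Line 3 (K-538, Orius, 1,941 units, $7,958.10):
Base rate for K-538 is $4.09/unit.
K-538 has an FTA preferential rate, but origin Orius is not Talica; base rate stands.
Duty = 1,941 × $4.09 = $7,938.69.
Line 4 (B-402, Corica, 1,868 units, $144,377.72):
Code B-402 is under a tariff-rate quota (threshold 2,103 units). Quantity 1,868 units is within the quota, so the in-quota rate 3.5% applies to the full value.
Duty = $144,377.72 × 3.5% = $5,053.22.
Total = $234,727.31 + $342.95 + $7,938.69 + $5,053.22 = $248,062.17.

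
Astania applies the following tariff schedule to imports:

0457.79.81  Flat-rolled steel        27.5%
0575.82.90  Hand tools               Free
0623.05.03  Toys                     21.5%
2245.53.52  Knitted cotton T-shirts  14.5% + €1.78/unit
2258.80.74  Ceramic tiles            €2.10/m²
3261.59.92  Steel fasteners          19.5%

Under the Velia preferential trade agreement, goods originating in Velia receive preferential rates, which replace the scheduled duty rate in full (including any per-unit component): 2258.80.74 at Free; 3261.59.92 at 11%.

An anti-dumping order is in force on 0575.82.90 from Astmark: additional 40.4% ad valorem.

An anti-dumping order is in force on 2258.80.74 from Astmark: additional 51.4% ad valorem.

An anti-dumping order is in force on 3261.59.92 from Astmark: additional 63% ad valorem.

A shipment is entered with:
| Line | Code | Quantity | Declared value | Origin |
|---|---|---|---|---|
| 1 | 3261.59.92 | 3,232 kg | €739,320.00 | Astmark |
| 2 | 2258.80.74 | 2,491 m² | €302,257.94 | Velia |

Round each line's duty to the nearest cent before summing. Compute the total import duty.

Line 1 (3261.59.92, Astmark, 3,232 kg, €739,320.00):
Base rate for 3261.59.92 is 19.5%.
3261.59.92 has an FTA preferential rate, but origin Astmark is not Velia; base rate stands.
Additional duty on 3261.59.92 from Astmark: +63%. Applied ad valorem rate: 19.5% + 63% = 82.5%.
Duty = €739,320.00 × 82.5% = €609,939.00.
Line 2 (2258.80.74, Velia, 2,491 m², €302,257.94):
Base rate for 2258.80.74 is €2.10/m².
Origin Velia qualifies under the Astania–Velia agreement and 2258.80.74 is covered: preferential rate Free applies instead.
The additional-duty order on 2258.80.74 targets Astmark, not Velia; it does not apply.
Duty = €302,257.94 × 0% = €0.00.
Total = €609,939.00 + €0.00 = €609,939.00.

€609,939.00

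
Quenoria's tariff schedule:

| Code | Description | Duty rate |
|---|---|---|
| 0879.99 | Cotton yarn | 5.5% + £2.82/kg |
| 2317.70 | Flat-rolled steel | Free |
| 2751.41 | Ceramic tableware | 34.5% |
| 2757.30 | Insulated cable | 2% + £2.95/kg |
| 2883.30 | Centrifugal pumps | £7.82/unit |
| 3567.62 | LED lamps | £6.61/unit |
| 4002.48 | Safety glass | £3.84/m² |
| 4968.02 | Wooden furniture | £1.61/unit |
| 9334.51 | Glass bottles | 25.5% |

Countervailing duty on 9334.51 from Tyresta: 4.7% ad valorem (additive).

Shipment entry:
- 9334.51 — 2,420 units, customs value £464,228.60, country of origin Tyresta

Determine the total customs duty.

Line 1 (9334.51, Tyresta, 2,420 units, £464,228.60):
Base rate for 9334.51 is 25.5%.
Additional duty on 9334.51 from Tyresta: +4.7%. Applied ad valorem rate: 25.5% + 4.7% = 30.2%.
Duty = £464,228.60 × 30.2% = £140,197.04.

£140,197.04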